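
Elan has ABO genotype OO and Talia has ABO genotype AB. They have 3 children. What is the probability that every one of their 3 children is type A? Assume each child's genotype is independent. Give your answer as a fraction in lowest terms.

ABO cross OO × AB → 1/2 A, 1/2 B.
So P(type A) = 1/2 per child.
All 3 independent: (1/2)^3 = 1/8.

1/8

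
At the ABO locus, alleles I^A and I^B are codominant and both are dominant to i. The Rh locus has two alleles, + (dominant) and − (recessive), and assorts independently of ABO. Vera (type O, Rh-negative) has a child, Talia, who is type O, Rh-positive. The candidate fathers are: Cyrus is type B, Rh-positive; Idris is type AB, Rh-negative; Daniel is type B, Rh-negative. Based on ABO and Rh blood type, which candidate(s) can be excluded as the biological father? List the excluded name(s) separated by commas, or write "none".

A candidate is excluded only if no genotype consistent with his phenotype could produce a type O, Rh-positive child with a type O, Rh-negative mother.
Idris (type AB, Rh-): no genotype consistent with that phenotype can produce a type-O Rh+ child with a type-O mother.
Daniel (type B, Rh-): no genotype consistent with that phenotype can produce a type-O Rh+ child with a type-O mother.

Idris, Daniel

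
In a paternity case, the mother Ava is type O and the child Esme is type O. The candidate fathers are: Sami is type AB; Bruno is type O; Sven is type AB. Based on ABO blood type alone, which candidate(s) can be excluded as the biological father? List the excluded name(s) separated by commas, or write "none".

Sami, Sven

A candidate is excluded only if no genotype consistent with his phenotype could produce a type O child with a type O mother.
Sami (type AB): no genotype consistent with that phenotype can produce a type-O child with a type-O mother.
Sven (type AB): no genotype consistent with that phenotype can produce a type-O child with a type-O mother.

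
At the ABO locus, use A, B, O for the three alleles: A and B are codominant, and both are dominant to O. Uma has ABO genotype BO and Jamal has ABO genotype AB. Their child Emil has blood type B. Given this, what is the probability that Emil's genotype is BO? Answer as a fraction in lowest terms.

Cross BO × AB → 1/4 AB, 1/4 AO, 1/4 BB, 1/4 BO.
Type-B genotypes among offspring: BB (1/4), BO (1/4); total 1/2.
P(BO | type B) = (1/4) / (1/2) = 1/2.

1/2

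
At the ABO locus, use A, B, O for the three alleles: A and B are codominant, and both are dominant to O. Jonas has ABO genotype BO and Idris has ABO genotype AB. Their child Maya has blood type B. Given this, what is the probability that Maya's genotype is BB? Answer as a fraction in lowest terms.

Cross BO × AB → 1/4 AB, 1/4 AO, 1/4 BB, 1/4 BO.
Type-B genotypes among offspring: BB (1/4), BO (1/4); total 1/2.
P(BB | type B) = (1/4) / (1/2) = 1/2.

1/2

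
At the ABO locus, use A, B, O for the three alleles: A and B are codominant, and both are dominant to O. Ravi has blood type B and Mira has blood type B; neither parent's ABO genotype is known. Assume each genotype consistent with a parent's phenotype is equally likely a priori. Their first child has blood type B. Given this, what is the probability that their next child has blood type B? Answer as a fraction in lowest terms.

19/20

Possible genotypes: Ravi ∈ {BB, BO}; Mira ∈ {BB, BO}.
Weight each parental genotype pair by prior × P(type-B child):
  BB × BB: posterior weight 4/15; P(next child type B) = 1.
  BB × BO: posterior weight 4/15; P(next child type B) = 1.
  BO × BB: posterior weight 4/15; P(next child type B) = 1.
  BO × BO: posterior weight 1/5; P(next child type B) = 3/4.
Weighted sum = 19/20.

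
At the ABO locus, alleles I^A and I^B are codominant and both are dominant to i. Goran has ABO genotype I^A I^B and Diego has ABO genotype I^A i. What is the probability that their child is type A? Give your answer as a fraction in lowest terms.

ABO cross I^A I^B × I^A i → offspring phenotypes: 1/2 A, 1/4 B, 1/4 AB.
So P(type A) = 1/2.

1/2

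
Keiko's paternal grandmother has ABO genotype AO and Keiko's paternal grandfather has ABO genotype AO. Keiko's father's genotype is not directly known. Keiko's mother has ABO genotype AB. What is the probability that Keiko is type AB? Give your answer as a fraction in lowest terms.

1/4

Keiko's father's ABO genotype from AO × AO: 1/4 AA, 1/2 AO, 1/4 OO.
Crossing each possibility with the mother AB and summing P(type AB): 1/4·1/2 + 1/2·1/4 + 1/4·0 = 1/4.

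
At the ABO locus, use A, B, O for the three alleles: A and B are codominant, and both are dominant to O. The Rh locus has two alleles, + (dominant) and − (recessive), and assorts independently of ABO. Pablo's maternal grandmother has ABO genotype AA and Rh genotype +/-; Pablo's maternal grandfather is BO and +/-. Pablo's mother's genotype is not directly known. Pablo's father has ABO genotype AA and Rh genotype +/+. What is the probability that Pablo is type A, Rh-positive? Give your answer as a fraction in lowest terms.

3/4

Pablo's mother's ABO genotype from AA × BO: 1/2 AB, 1/2 AO.
Crossing each possibility with the father AA and summing P(type A): 1/2·1/2 + 1/2·1 = 3/4.
Similarly for Rh via the mother's Rh distribution: P(Rh+) = 1.
Independent loci: 3/4 × 1 = 3/4.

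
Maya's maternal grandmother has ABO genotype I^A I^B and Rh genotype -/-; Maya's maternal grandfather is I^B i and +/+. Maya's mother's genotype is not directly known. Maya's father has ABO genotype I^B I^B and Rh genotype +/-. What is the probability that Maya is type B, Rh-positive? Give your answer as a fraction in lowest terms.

9/16

Maya's mother's ABO genotype from I^A I^B × I^B i: 1/4 I^A I^B, 1/4 I^A i, 1/4 I^B I^B, 1/4 I^B i.
Crossing each possibility with the father I^B I^B and summing P(type B): 1/4·1/2 + 1/4·1/2 + 1/4·1 + 1/4·1 = 3/4.
Similarly for Rh via the mother's Rh distribution: P(Rh+) = 3/4.
Independent loci: 3/4 × 3/4 = 9/16.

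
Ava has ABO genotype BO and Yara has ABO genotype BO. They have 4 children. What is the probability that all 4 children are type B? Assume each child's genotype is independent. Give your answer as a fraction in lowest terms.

ABO cross BO × BO → 1/4 O, 3/4 B.
So P(type B) = 3/4 per child.
All 4 independent: (3/4)^4 = 81/256.

81/256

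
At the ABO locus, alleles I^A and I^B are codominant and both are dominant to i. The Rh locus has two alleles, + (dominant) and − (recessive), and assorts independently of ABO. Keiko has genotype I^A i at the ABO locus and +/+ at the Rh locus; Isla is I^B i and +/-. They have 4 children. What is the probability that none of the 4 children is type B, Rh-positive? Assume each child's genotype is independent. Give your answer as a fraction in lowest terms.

ABO cross I^A i × I^B i → 1/4 O, 1/4 A, 1/4 B, 1/4 AB.
Rh cross +/+ × +/- → 1 Rh+; so P(type B, Rh-positive) = 1/4 × 1 = 1/4 per child.
P(not type B, Rh-positive) = 3/4 for one child; (3/4)^4 = 81/256.

81/256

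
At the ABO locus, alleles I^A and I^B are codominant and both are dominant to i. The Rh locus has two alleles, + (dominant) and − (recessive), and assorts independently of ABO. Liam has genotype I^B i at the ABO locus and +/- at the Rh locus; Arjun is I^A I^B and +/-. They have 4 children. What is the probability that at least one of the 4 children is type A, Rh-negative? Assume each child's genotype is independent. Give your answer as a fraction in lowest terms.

14911/65536

ABO cross I^B i × I^A I^B → 1/4 A, 1/2 B, 1/4 AB.
Rh cross +/- × +/- → 3/4 Rh+, 1/4 Rh-; so P(type A, Rh-negative) = 1/4 × 1/4 = 1/16 per child.
P(none) = (15/16)^4 = 50625/65536; P(at least one) = 1 − 50625/65536 = 14911/65536.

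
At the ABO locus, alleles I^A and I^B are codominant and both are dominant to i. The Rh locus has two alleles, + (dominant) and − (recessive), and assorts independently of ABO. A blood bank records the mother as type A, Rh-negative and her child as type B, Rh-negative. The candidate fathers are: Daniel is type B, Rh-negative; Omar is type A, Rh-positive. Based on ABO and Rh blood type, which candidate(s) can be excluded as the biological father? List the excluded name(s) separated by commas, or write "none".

A candidate is excluded only if no genotype consistent with his phenotype could produce a type B, Rh-negative child with a type A, Rh-negative mother.
Omar (type A, Rh+): no genotype consistent with that phenotype can produce a type-B Rh- child with a type-A mother.

Omar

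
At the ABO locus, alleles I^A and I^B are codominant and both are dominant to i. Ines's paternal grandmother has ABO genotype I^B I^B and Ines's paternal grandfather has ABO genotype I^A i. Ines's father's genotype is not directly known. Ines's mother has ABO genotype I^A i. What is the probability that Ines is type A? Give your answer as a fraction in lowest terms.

3/8

Ines's father's ABO genotype from I^B I^B × I^A i: 1/2 I^A I^B, 1/2 I^B i.
Crossing each possibility with the mother I^A i and summing P(type A): 1/2·1/2 + 1/2·1/4 = 3/8.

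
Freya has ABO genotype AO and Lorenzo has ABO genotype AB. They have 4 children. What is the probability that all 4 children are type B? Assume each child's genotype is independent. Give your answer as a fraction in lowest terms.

ABO cross AO × AB → 1/2 A, 1/4 B, 1/4 AB.
So P(type B) = 1/4 per child.
All 4 independent: (1/4)^4 = 1/256.

1/256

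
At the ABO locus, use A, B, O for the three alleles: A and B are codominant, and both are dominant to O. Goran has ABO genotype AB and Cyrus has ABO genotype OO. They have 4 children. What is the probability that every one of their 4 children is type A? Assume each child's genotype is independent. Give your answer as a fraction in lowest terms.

ABO cross AB × OO → 1/2 A, 1/2 B.
So P(type A) = 1/2 per child.
All 4 independent: (1/2)^4 = 1/16.

1/16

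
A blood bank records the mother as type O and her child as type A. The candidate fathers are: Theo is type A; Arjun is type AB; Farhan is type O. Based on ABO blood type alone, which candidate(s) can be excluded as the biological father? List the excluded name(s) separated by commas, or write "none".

A candidate is excluded only if no genotype consistent with his phenotype could produce a type A child with a type O mother.
Farhan (type O): no genotype consistent with that phenotype can produce a type-A child with a type-O mother.

Farhan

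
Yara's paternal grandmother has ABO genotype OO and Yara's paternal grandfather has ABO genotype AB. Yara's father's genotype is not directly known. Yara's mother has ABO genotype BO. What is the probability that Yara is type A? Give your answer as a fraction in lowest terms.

Yara's father's ABO genotype from OO × AB: 1/2 AO, 1/2 BO.
Crossing each possibility with the mother BO and summing P(type A): 1/2·1/4 + 1/2·0 = 1/8.

1/8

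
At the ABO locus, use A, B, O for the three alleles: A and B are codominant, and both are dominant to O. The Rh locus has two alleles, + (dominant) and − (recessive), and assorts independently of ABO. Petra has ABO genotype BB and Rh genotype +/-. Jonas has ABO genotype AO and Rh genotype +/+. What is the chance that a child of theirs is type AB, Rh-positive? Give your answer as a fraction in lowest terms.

1/2

ABO cross BB × AO → offspring phenotypes: 1/2 B, 1/2 AB.
Rh cross +/- × +/+ → 1 Rh+.
Independent loci: P(type AB, Rh-positive) = 1/2 × 1 = 1/2.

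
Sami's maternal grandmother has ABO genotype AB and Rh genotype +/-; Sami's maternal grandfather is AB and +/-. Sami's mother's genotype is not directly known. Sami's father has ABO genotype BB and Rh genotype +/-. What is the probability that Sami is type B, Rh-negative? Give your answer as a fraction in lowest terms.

Sami's mother's ABO genotype from AB × AB: 1/4 AA, 1/2 AB, 1/4 BB.
Crossing each possibility with the father BB and summing P(type B): 1/4·0 + 1/2·1/2 + 1/4·1 = 1/2.
Similarly for Rh via the mother's Rh distribution: P(Rh-) = 1/4.
Independent loci: 1/2 × 1/4 = 1/8.

1/8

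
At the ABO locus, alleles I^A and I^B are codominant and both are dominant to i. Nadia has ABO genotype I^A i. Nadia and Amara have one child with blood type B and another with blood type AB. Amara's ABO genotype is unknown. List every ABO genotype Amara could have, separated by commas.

For each candidate genotype of Amara, check whether crossing it with I^A i can produce every observed child phenotype.
  I^A I^A → possible child types {A} ✗
  I^A I^B → possible child types {A, B, AB} ✓
  I^A i → possible child types {O, A} ✗
  I^B I^B → possible child types {B, AB} ✓
  I^B i → possible child types {O, A, B, AB} ✓
  i i → possible child types {O, A} ✗

I^A I^B, I^B I^B, I^B i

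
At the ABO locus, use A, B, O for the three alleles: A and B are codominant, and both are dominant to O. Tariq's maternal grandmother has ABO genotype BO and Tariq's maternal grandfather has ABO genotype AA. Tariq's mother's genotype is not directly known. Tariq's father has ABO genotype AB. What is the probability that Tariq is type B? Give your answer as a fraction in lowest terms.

Tariq's mother's ABO genotype from BO × AA: 1/2 AB, 1/2 AO.
Crossing each possibility with the father AB and summing P(type B): 1/2·1/4 + 1/2·1/4 = 1/4.

1/4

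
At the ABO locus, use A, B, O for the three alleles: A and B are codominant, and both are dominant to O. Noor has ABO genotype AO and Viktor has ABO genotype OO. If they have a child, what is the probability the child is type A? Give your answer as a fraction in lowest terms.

ABO cross AO × OO → offspring phenotypes: 1/2 O, 1/2 A.
So P(type A) = 1/2.

1/2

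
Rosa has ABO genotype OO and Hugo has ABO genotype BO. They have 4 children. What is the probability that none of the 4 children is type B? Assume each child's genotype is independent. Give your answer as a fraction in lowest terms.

ABO cross OO × BO → 1/2 O, 1/2 B.
So P(type B) = 1/2 per child.
P(not type B) = 1/2 for one child; (1/2)^4 = 1/16.

1/16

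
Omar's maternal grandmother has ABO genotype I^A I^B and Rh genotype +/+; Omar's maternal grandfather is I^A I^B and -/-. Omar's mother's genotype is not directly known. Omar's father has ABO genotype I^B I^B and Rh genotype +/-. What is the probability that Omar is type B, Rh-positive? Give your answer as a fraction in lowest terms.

3/8

Omar's mother's ABO genotype from I^A I^B × I^A I^B: 1/4 I^A I^A, 1/2 I^A I^B, 1/4 I^B I^B.
Crossing each possibility with the father I^B I^B and summing P(type B): 1/4·0 + 1/2·1/2 + 1/4·1 = 1/2.
Similarly for Rh via the mother's Rh distribution: P(Rh+) = 3/4.
Independent loci: 1/2 × 3/4 = 3/8.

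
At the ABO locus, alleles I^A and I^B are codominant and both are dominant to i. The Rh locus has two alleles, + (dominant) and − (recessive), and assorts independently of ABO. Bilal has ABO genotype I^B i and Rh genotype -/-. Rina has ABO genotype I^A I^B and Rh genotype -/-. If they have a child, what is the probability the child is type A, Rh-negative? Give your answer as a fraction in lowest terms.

1/4

ABO cross I^B i × I^A I^B → offspring phenotypes: 1/4 A, 1/2 B, 1/4 AB.
Rh cross -/- × -/- → 1 Rh-.
Independent loci: P(type A, Rh-negative) = 1/4 × 1 = 1/4.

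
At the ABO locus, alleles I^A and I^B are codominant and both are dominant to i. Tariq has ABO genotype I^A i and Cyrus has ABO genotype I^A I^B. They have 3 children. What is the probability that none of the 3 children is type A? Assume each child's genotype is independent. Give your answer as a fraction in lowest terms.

1/8

ABO cross I^A i × I^A I^B → 1/2 A, 1/4 B, 1/4 AB.
So P(type A) = 1/2 per child.
P(not type A) = 1/2 for one child; (1/2)^3 = 1/8.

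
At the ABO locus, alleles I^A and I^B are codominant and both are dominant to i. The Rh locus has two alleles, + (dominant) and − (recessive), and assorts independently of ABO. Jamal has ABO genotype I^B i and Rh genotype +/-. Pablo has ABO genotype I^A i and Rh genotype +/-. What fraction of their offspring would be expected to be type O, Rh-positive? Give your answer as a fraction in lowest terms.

ABO cross I^B i × I^A i → offspring phenotypes: 1/4 O, 1/4 A, 1/4 B, 1/4 AB.
Rh cross +/- × +/- → 3/4 Rh+, 1/4 Rh-.
Independent loci: P(type O, Rh-positive) = 1/4 × 3/4 = 3/16.

3/16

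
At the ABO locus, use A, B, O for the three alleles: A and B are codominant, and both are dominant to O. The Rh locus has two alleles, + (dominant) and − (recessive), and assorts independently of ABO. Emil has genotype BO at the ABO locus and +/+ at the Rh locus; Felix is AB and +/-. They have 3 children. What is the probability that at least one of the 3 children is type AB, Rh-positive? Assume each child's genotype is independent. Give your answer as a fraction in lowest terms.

ABO cross BO × AB → 1/4 A, 1/2 B, 1/4 AB.
Rh cross +/+ × +/- → 1 Rh+; so P(type AB, Rh-positive) = 1/4 × 1 = 1/4 per child.
P(none) = (3/4)^3 = 27/64; P(at least one) = 1 − 27/64 = 37/64.

37/64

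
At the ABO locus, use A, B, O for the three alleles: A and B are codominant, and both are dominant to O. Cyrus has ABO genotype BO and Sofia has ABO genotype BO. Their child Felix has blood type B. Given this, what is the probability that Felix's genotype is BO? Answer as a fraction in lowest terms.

Cross BO × BO → 1/4 BB, 1/2 BO, 1/4 OO.
Type-B genotypes among offspring: BB (1/4), BO (1/2); total 3/4.
P(BO | type B) = (1/2) / (3/4) = 2/3.

2/3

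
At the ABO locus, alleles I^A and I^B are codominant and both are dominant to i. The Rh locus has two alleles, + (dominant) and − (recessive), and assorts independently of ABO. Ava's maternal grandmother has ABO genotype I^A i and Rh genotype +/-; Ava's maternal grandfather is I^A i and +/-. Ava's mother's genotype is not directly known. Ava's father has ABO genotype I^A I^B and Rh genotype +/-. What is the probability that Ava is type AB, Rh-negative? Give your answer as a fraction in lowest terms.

Ava's mother's ABO genotype from I^A i × I^A i: 1/4 I^A I^A, 1/2 I^A i, 1/4 i i.
Crossing each possibility with the father I^A I^B and summing P(type AB): 1/4·1/2 + 1/2·1/4 + 1/4·0 = 1/4.
Similarly for Rh via the mother's Rh distribution: P(Rh-) = 1/4.
Independent loci: 1/4 × 1/4 = 1/16.

1/16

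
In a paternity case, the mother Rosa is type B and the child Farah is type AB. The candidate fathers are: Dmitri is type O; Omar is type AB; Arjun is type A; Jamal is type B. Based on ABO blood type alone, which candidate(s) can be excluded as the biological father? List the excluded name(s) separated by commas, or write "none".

A candidate is excluded only if no genotype consistent with his phenotype could produce a type AB child with a type B mother.
Dmitri (type O): no genotype consistent with that phenotype can produce a type-AB child with a type-B mother.
Jamal (type B): no genotype consistent with that phenotype can produce a type-AB child with a type-B mother.

Dmitri, Jamal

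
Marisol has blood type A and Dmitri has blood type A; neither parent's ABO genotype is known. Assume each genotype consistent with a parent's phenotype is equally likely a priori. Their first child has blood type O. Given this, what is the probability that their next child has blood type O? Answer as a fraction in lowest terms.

Possible genotypes: Marisol ∈ {AA, AO}; Dmitri ∈ {AA, AO}.
Weight each parental genotype pair by prior × P(type-O child):
  AO × AO: posterior weight 1; P(next child type O) = 1/4.
Weighted sum = 1/4.

1/4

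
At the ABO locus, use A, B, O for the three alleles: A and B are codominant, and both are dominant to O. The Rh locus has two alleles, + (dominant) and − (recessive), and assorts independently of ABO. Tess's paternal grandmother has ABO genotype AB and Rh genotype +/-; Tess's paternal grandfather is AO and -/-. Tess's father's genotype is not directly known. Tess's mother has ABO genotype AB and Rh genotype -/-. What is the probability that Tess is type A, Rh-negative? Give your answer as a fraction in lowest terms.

9/32

Tess's father's ABO genotype from AB × AO: 1/4 AA, 1/4 AB, 1/4 AO, 1/4 BO.
Crossing each possibility with the mother AB and summing P(type A): 1/4·1/2 + 1/4·1/4 + 1/4·1/2 + 1/4·1/4 = 3/8.
Similarly for Rh via the father's Rh distribution: P(Rh-) = 3/4.
Independent loci: 3/8 × 3/4 = 9/32.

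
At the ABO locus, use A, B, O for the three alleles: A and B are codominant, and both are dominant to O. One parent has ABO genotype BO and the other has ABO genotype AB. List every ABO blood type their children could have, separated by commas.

Gametes from BO × AB give offspring ABO genotypes AB, AO, BB, BO, i.e. phenotypes A, B, AB.

A, B, AB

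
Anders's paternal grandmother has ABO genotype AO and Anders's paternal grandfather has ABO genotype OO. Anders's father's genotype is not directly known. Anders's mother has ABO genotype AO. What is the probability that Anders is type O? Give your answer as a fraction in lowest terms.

3/8

Anders's father's ABO genotype from AO × OO: 1/2 AO, 1/2 OO.
Crossing each possibility with the mother AO and summing P(type O): 1/2·1/4 + 1/2·1/2 = 3/8.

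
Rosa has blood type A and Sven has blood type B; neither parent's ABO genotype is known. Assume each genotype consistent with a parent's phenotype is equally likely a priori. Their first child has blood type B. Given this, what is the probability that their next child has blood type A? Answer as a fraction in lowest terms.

Possible genotypes: Rosa ∈ {I^A I^A, I^A i}; Sven ∈ {I^B I^B, I^B i}.
Weight each parental genotype pair by prior × P(type-B child):
  I^A i × I^B I^B: posterior weight 2/3; P(next child type A) = 0.
  I^A i × I^B i: posterior weight 1/3; P(next child type A) = 1/4.
Weighted sum = 1/12.

1/12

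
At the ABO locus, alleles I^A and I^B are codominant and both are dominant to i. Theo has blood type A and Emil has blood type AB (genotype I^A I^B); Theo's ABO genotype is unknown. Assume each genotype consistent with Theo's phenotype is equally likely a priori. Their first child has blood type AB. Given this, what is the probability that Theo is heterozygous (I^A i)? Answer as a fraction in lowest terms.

1/3

Possible genotypes: Theo ∈ {I^A I^A, I^A i}; Emil ∈ {I^A I^B}.
Weight each parental genotype pair by prior × P(type-AB child):
  I^A I^A × I^A I^B: posterior weight 2/3.
  I^A i × I^A I^B: posterior weight 1/3.
Sum the posterior weight over pairs where Theo is I^A i: 1/3.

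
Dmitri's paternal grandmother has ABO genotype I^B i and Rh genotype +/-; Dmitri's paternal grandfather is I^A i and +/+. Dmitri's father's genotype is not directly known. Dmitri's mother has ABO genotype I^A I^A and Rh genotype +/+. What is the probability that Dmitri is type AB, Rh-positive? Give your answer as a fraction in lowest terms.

Dmitri's father's ABO genotype from I^B i × I^A i: 1/4 I^A I^B, 1/4 I^A i, 1/4 I^B i, 1/4 i i.
Crossing each possibility with the mother I^A I^A and summing P(type AB): 1/4·1/2 + 1/4·0 + 1/4·1/2 + 1/4·0 = 1/4.
Similarly for Rh via the father's Rh distribution: P(Rh+) = 1.
Independent loci: 1/4 × 1 = 1/4.

1/4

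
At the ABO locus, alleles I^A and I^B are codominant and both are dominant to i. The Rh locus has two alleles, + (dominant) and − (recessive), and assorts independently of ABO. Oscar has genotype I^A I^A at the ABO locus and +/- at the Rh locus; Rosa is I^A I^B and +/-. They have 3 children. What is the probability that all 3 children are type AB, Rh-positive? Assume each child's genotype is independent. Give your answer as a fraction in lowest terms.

27/512

ABO cross I^A I^A × I^A I^B → 1/2 A, 1/2 AB.
Rh cross +/- × +/- → 3/4 Rh+, 1/4 Rh-; so P(type AB, Rh-positive) = 1/2 × 3/4 = 3/8 per child.
All 3 independent: (3/8)^3 = 27/512.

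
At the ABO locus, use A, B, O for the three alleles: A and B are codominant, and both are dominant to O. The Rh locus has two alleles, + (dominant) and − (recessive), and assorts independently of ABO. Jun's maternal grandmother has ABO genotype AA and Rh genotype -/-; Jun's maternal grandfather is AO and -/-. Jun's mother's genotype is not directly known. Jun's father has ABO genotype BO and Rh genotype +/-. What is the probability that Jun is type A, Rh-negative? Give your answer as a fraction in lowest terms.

3/16

Jun's mother's ABO genotype from AA × AO: 1/2 AA, 1/2 AO.
Crossing each possibility with the father BO and summing P(type A): 1/2·1/2 + 1/2·1/4 = 3/8.
Similarly for Rh via the mother's Rh distribution: P(Rh-) = 1/2.
Independent loci: 3/8 × 1/2 = 3/16.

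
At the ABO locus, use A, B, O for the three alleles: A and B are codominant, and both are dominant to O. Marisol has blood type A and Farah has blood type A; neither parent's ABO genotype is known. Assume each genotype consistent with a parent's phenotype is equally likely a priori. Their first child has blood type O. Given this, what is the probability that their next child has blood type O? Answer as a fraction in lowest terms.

Possible genotypes: Marisol ∈ {AA, AO}; Farah ∈ {AA, AO}.
Weight each parental genotype pair by prior × P(type-O child):
  AO × AO: posterior weight 1; P(next child type O) = 1/4.
Weighted sum = 1/4.

1/4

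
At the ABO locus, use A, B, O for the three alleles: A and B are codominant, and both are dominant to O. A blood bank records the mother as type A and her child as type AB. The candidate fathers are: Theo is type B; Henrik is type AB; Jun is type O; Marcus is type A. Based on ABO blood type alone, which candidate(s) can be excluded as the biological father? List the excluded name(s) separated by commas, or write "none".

A candidate is excluded only if no genotype consistent with his phenotype could produce a type AB child with a type A mother.
Jun (type O): no genotype consistent with that phenotype can produce a type-AB child with a type-A mother.
Marcus (type A): no genotype consistent with that phenotype can produce a type-AB child with a type-A mother.

Jun, Marcus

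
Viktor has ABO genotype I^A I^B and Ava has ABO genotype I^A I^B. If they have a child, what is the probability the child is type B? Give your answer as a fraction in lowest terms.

ABO cross I^A I^B × I^A I^B → offspring phenotypes: 1/4 A, 1/4 B, 1/2 AB.
So P(type B) = 1/4.

1/4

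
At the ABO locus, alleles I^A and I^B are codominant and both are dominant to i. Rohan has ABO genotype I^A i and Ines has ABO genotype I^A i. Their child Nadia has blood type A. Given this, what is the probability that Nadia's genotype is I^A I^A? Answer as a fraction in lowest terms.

1/3

Cross I^A i × I^A i → 1/4 I^A I^A, 1/2 I^A i, 1/4 i i.
Type-A genotypes among offspring: I^A I^A (1/4), I^A i (1/2); total 3/4.
P(I^A I^A | type A) = (1/4) / (3/4) = 1/3.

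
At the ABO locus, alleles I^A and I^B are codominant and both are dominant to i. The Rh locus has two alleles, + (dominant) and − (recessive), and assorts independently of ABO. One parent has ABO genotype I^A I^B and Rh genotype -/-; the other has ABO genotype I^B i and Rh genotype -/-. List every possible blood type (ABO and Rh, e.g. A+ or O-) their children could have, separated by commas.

A-, B-, AB-

Gametes from I^A I^B × I^B i give offspring ABO genotypes I^A I^B, I^A i, I^B I^B, I^B i, i.e. phenotypes A, B, AB.
Rh cross -/- × -/- → phenotypes Rh-.
Combining independently: A-, B-, AB-.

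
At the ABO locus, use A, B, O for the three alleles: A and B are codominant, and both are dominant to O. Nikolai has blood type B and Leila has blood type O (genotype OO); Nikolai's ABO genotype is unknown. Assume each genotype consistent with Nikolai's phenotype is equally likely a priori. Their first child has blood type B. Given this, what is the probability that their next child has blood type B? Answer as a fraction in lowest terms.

Possible genotypes: Nikolai ∈ {BB, BO}; Leila ∈ {OO}.
Weight each parental genotype pair by prior × P(type-B child):
  BB × OO: posterior weight 2/3; P(next child type B) = 1.
  BO × OO: posterior weight 1/3; P(next child type B) = 1/2.
Weighted sum = 5/6.

5/6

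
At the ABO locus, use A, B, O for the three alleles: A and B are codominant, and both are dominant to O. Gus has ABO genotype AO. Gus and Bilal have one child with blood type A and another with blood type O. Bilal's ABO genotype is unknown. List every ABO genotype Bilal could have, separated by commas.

AO, BO, OO

For each candidate genotype of Bilal, check whether crossing it with AO can produce every observed child phenotype.
  AA → possible child types {A} ✗
  AB → possible child types {A, B, AB} ✗
  AO → possible child types {O, A} ✓
  BB → possible child types {B, AB} ✗
  BO → possible child types {O, A, B, AB} ✓
  OO → possible child types {O, A} ✓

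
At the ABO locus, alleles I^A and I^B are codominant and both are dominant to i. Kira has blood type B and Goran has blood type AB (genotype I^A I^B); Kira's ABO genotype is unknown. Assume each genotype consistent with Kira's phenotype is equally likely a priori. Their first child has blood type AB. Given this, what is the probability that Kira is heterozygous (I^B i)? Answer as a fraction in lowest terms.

Possible genotypes: Kira ∈ {I^B I^B, I^B i}; Goran ∈ {I^A I^B}.
Weight each parental genotype pair by prior × P(type-AB child):
  I^B I^B × I^A I^B: posterior weight 2/3.
  I^B i × I^A I^B: posterior weight 1/3.
Sum the posterior weight over pairs where Kira is I^B i: 1/3.

1/3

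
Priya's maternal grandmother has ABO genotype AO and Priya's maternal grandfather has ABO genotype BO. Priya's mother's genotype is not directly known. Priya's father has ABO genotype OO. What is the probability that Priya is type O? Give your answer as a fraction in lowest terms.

1/2

Priya's mother's ABO genotype from AO × BO: 1/4 AB, 1/4 AO, 1/4 BO, 1/4 OO.
Crossing each possibility with the father OO and summing P(type O): 1/4·0 + 1/4·1/2 + 1/4·1/2 + 1/4·1 = 1/2.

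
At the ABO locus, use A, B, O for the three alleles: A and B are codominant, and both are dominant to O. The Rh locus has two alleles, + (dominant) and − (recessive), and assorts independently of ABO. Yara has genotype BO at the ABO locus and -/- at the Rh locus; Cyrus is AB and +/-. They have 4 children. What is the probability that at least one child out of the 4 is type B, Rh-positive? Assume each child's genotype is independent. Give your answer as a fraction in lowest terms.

175/256

ABO cross BO × AB → 1/4 A, 1/2 B, 1/4 AB.
Rh cross -/- × +/- → 1/2 Rh+, 1/2 Rh-; so P(type B, Rh-positive) = 1/2 × 1/2 = 1/4 per child.
P(none) = (3/4)^4 = 81/256; P(at least one) = 1 − 81/256 = 175/256.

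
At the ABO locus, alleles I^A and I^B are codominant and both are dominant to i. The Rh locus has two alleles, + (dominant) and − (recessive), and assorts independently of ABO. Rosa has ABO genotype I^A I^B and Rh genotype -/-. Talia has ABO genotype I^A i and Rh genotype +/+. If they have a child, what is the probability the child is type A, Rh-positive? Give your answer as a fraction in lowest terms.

1/2

ABO cross I^A I^B × I^A i → offspring phenotypes: 1/2 A, 1/4 B, 1/4 AB.
Rh cross -/- × +/+ → 1 Rh+.
Independent loci: P(type A, Rh-positive) = 1/2 × 1 = 1/2.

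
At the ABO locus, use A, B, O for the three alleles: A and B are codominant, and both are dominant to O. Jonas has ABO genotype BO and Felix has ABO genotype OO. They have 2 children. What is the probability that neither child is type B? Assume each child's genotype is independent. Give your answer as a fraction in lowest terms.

ABO cross BO × OO → 1/2 O, 1/2 B.
So P(type B) = 1/2 per child.
P(not type B) = 1/2 for one child; (1/2)^2 = 1/4.

1/4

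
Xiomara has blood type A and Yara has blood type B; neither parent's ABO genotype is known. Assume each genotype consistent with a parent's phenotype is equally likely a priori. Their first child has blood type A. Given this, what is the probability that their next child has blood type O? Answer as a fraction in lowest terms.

1/12

Possible genotypes: Xiomara ∈ {I^A I^A, I^A i}; Yara ∈ {I^B I^B, I^B i}.
Weight each parental genotype pair by prior × P(type-A child):
  I^A I^A × I^B i: posterior weight 2/3; P(next child type O) = 0.
  I^A i × I^B i: posterior weight 1/3; P(next child type O) = 1/4.
Weighted sum = 1/12.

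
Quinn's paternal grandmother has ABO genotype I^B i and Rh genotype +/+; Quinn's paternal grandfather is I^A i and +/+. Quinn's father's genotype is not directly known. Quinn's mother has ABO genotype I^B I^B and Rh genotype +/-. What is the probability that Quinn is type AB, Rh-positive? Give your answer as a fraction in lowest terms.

1/4

Quinn's father's ABO genotype from I^B i × I^A i: 1/4 I^A I^B, 1/4 I^A i, 1/4 I^B i, 1/4 i i.
Crossing each possibility with the mother I^B I^B and summing P(type AB): 1/4·1/2 + 1/4·1/2 + 1/4·0 + 1/4·0 = 1/4.
Similarly for Rh via the father's Rh distribution: P(Rh+) = 1.
Independent loci: 1/4 × 1 = 1/4.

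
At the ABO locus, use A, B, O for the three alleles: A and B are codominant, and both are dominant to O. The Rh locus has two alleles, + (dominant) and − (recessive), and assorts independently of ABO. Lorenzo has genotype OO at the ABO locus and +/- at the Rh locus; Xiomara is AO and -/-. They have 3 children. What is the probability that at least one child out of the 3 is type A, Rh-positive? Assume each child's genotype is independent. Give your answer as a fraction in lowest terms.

ABO cross OO × AO → 1/2 O, 1/2 A.
Rh cross +/- × -/- → 1/2 Rh+, 1/2 Rh-; so P(type A, Rh-positive) = 1/2 × 1/2 = 1/4 per child.
P(none) = (3/4)^3 = 27/64; P(at least one) = 1 − 27/64 = 37/64.

37/64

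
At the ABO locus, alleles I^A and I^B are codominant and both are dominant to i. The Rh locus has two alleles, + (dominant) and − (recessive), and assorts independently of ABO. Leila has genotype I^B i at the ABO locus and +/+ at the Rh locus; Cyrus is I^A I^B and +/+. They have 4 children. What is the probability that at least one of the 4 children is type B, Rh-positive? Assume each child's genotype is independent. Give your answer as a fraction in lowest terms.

15/16

ABO cross I^B i × I^A I^B → 1/4 A, 1/2 B, 1/4 AB.
Rh cross +/+ × +/+ → 1 Rh+; so P(type B, Rh-positive) = 1/2 × 1 = 1/2 per child.
P(none) = (1/2)^4 = 1/16; P(at least one) = 1 − 1/16 = 15/16.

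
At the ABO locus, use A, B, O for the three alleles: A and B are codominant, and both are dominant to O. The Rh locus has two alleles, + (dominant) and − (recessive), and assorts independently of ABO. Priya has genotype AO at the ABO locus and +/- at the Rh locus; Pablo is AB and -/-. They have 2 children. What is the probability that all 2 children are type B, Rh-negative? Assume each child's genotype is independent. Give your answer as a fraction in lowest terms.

ABO cross AO × AB → 1/2 A, 1/4 B, 1/4 AB.
Rh cross +/- × -/- → 1/2 Rh+, 1/2 Rh-; so P(type B, Rh-negative) = 1/4 × 1/2 = 1/8 per child.
All 2 independent: (1/8)^2 = 1/64.

1/64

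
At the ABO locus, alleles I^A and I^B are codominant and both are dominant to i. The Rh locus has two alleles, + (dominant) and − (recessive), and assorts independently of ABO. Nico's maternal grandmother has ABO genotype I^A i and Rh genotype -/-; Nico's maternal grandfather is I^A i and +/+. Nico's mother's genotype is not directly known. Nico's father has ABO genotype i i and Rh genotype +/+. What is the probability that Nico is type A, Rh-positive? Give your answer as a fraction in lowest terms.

Nico's mother's ABO genotype from I^A i × I^A i: 1/4 I^A I^A, 1/2 I^A i, 1/4 i i.
Crossing each possibility with the father i i and summing P(type A): 1/4·1 + 1/2·1/2 + 1/4·0 = 1/2.
Similarly for Rh via the mother's Rh distribution: P(Rh+) = 1.
Independent loci: 1/2 × 1 = 1/2.

1/2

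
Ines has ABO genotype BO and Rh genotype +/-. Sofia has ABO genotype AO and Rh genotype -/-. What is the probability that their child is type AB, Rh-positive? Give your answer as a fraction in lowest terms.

1/8

ABO cross BO × AO → offspring phenotypes: 1/4 O, 1/4 A, 1/4 B, 1/4 AB.
Rh cross +/- × -/- → 1/2 Rh+, 1/2 Rh-.
Independent loci: P(type AB, Rh-positive) = 1/4 × 1/2 = 1/8.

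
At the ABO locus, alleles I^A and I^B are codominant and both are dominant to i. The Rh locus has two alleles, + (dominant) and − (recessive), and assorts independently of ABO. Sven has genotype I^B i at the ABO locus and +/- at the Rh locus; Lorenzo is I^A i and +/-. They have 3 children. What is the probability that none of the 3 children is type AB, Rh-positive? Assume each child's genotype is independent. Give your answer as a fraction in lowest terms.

ABO cross I^B i × I^A i → 1/4 O, 1/4 A, 1/4 B, 1/4 AB.
Rh cross +/- × +/- → 3/4 Rh+, 1/4 Rh-; so P(type AB, Rh-positive) = 1/4 × 3/4 = 3/16 per child.
P(not type AB, Rh-positive) = 13/16 for one child; (13/16)^3 = 2197/4096.

2197/4096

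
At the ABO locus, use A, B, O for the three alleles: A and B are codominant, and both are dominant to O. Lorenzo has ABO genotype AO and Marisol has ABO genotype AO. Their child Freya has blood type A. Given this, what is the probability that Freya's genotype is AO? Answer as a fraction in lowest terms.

Cross AO × AO → 1/4 AA, 1/2 AO, 1/4 OO.
Type-A genotypes among offspring: AA (1/4), AO (1/2); total 3/4.
P(AO | type A) = (1/2) / (3/4) = 2/3.

2/3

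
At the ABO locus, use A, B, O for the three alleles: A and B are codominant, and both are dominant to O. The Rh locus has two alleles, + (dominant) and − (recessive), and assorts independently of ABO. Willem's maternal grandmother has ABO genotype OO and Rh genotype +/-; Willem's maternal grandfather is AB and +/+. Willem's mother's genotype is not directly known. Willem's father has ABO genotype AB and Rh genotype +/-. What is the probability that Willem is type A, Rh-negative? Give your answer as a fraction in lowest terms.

Willem's mother's ABO genotype from OO × AB: 1/2 AO, 1/2 BO.
Crossing each possibility with the father AB and summing P(type A): 1/2·1/2 + 1/2·1/4 = 3/8.
Similarly for Rh via the mother's Rh distribution: P(Rh-) = 1/8.
Independent loci: 3/8 × 1/8 = 3/64.

3/64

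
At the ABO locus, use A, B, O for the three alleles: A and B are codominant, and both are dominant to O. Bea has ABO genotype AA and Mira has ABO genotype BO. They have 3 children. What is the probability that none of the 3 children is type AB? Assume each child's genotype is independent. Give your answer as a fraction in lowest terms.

1/8

ABO cross AA × BO → 1/2 A, 1/2 AB.
So P(type AB) = 1/2 per child.
P(not type AB) = 1/2 for one child; (1/2)^3 = 1/8.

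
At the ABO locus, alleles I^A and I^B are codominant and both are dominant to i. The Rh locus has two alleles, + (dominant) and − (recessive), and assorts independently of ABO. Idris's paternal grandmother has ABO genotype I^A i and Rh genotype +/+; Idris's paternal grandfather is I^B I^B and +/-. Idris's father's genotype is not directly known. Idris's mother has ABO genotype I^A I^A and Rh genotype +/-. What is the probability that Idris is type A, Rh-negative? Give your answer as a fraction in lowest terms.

Idris's father's ABO genotype from I^A i × I^B I^B: 1/2 I^A I^B, 1/2 I^B i.
Crossing each possibility with the mother I^A I^A and summing P(type A): 1/2·1/2 + 1/2·1/2 = 1/2.
Similarly for Rh via the father's Rh distribution: P(Rh-) = 1/8.
Independent loci: 1/2 × 1/8 = 1/16.

1/16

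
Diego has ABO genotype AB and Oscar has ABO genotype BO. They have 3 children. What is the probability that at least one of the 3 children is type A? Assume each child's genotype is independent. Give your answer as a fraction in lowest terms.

37/64

ABO cross AB × BO → 1/4 A, 1/2 B, 1/4 AB.
So P(type A) = 1/4 per child.
P(none) = (3/4)^3 = 27/64; P(at least one) = 1 − 27/64 = 37/64.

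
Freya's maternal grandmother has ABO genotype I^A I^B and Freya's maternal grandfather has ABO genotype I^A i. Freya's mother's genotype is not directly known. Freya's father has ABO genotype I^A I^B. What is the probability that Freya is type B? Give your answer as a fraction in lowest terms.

1/4

Freya's mother's ABO genotype from I^A I^B × I^A i: 1/4 I^A I^A, 1/4 I^A I^B, 1/4 I^A i, 1/4 I^B i.
Crossing each possibility with the father I^A I^B and summing P(type B): 1/4·0 + 1/4·1/4 + 1/4·1/4 + 1/4·1/2 = 1/4.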